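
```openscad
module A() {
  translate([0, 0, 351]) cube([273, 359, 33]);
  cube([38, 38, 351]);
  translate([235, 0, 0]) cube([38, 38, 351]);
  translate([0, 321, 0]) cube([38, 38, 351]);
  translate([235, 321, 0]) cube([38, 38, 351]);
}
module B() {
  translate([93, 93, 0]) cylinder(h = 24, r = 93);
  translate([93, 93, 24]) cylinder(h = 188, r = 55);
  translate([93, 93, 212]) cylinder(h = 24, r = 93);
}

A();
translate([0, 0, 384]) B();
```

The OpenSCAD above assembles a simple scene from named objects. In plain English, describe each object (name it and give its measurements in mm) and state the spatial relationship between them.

A is a four-legged stool. The seat is a 273×359×33 mm slab whose top surface is at z = 384 mm; four square legs, each 38×38 mm in cross-section, run from the floor (z = 0) to the underside of the seat, each flush with a corner of the seat.

B is a spool: two coaxial disc flanges of radius 93 mm and thickness 24 mm, joined by a core cylinder of radius 55 mm and height 188 mm. The lower flange rests on z = 0 and the three cylinders share a vertical axis.

The spool is on top of the stool.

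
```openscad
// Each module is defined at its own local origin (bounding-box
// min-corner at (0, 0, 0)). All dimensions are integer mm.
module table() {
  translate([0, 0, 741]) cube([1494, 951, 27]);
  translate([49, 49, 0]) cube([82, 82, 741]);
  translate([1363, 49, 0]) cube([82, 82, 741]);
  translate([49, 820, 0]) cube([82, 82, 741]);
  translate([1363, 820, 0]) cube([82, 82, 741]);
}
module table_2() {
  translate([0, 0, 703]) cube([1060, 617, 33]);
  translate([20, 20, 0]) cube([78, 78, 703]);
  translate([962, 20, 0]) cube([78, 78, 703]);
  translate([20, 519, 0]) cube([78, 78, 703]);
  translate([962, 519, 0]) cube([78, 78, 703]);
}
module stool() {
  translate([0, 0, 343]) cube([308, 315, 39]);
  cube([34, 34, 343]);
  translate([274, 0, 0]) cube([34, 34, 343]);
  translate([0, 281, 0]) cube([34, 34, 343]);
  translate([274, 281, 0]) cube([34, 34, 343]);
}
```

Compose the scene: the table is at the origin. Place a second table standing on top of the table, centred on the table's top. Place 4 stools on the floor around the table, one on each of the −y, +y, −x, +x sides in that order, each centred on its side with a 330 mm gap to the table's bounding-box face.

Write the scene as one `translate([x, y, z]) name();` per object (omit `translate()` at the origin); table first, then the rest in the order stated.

table();
translate([217, 167, 768]) table_2();
translate([593, -645, 0]) stool();
translate([593, 1281, 0]) stool();
translate([-638, 318, 0]) stool();
translate([1824, 318, 0]) stool();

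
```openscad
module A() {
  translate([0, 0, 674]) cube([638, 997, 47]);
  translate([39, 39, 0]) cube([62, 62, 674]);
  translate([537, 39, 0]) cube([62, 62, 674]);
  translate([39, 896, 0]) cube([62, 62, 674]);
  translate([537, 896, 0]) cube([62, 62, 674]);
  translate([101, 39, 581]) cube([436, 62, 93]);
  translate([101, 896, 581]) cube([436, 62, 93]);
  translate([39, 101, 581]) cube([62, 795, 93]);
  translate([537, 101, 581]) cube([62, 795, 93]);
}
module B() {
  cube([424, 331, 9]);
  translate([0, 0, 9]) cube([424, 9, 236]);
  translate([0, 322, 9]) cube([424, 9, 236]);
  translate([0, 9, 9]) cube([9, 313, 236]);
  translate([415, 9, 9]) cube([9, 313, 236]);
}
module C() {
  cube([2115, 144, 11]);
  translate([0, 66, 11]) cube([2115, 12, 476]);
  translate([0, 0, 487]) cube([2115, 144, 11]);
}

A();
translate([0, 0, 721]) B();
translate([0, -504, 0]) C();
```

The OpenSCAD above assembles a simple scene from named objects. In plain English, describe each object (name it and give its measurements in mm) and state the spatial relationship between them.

A is a table: top 638 mm (x) × 997 mm (y), 47 mm thick, upper face at z = 721 mm, on four 62×62 mm square legs, each inset 39 mm from the nearest pair of top edges, running from z = 0 to the bottom of the top. Four apron rails, 62 mm thick and 93 mm tall, run between adjacent legs with their top edges flush with the underside of the top and their outer faces flush with the legs' outer faces.

B is an open storage box with external size 424×331×245 mm and wall thickness 9 mm (the base is also 9 mm thick). The base covers the whole footprint; the four walls stand on the base, with the y-facing walls full-width and the x-facing walls fitting between their inner faces.

C is an I-beam lying along x, 2115 mm long. Overall section height 498 mm. Two flanges 144 mm wide (y) and 11 mm thick, one on the floor and one at the top; a web 12 mm thick runs between them, centred on the flange width.

The open box is on top of the table. The I-beam is on the floor beside the table on its −y side.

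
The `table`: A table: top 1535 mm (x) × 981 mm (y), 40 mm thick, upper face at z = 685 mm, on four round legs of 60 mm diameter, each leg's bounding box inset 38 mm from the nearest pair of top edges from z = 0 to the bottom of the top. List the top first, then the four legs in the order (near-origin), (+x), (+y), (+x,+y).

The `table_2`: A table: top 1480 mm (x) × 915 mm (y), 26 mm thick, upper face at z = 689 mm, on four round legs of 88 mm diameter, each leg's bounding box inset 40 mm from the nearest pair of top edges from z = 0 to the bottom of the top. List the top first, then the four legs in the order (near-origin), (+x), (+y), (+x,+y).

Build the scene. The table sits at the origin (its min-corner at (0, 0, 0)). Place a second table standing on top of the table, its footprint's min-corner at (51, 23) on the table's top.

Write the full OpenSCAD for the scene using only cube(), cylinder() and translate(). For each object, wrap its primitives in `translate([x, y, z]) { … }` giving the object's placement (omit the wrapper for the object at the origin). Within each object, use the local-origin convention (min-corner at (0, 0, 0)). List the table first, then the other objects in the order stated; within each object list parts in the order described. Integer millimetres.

translate([0, 0, 645]) cube([1535, 981, 40]);
translate([68, 68, 0]) cylinder(h = 645, r = 30);
translate([1467, 68, 0]) cylinder(h = 645, r = 30);
translate([68, 913, 0]) cylinder(h = 645, r = 30);
translate([1467, 913, 0]) cylinder(h = 645, r = 30);
translate([51, 23, 685]) {
  translate([0, 0, 663]) cube([1480, 915, 26]);
  translate([84, 84, 0]) cylinder(h = 663, r = 44);
  translate([1396, 84, 0]) cylinder(h = 663, r = 44);
  translate([84, 831, 0]) cylinder(h = 663, r = 44);
  translate([1396, 831, 0]) cylinder(h = 663, r = 44);
}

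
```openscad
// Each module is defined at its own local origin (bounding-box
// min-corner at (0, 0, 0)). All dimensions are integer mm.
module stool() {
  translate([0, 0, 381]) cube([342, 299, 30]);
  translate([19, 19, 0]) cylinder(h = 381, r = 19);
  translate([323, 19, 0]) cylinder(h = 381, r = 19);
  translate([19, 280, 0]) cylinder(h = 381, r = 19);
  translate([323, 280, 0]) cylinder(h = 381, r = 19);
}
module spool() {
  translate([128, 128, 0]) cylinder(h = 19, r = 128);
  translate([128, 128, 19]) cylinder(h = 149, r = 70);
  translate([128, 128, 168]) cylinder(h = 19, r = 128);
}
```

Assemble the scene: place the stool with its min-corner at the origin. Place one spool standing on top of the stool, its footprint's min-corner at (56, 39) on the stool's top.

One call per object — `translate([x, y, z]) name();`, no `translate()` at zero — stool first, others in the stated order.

stool();
translate([56, 39, 411]) spool();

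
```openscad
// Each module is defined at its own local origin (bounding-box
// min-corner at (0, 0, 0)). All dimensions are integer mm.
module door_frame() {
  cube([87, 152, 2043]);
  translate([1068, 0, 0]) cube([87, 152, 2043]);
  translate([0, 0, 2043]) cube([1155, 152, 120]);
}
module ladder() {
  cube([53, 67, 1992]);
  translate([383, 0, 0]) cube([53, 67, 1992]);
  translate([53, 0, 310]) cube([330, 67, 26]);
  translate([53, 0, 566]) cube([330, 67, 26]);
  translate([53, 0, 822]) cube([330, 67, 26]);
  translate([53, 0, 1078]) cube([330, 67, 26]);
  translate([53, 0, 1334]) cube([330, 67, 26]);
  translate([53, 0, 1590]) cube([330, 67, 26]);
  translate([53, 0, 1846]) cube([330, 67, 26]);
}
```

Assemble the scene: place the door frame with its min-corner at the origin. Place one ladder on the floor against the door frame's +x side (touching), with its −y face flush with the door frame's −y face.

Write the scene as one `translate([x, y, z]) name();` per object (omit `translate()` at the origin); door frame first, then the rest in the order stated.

door_frame();
translate([1155, 0, 0]) ladder();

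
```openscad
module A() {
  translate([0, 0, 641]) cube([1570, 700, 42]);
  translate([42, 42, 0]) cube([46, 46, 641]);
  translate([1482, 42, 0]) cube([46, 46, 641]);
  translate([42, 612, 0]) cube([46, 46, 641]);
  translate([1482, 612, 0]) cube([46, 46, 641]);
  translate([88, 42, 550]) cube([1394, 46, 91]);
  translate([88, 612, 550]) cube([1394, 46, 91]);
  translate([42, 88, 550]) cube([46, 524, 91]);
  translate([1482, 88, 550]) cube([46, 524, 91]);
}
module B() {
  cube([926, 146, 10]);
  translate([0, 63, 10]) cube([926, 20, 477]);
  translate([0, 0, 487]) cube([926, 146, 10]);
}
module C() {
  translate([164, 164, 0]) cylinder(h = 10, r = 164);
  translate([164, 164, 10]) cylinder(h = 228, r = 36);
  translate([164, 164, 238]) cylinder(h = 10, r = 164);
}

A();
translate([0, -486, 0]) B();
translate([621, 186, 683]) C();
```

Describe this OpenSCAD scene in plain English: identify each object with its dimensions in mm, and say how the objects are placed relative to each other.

A is a table with a 1570×700 mm rectangular top, 42 mm thick, top surface at z = 683 mm, supported by four 46×46 mm square legs, each inset 42 mm from the nearest pair of top edges, running from the floor. Four apron rails, 46 mm thick and 91 mm tall, run between adjacent legs with their top edges flush with the underside of the top and their outer faces flush with the legs' outer faces.

B is an I-beam lying along x, 926 mm long. Overall section height 497 mm. Two flanges 146 mm wide (y) and 10 mm thick, one on the floor and one at the top; a web 20 mm thick runs between them, centred on the flange width.

C is a spool: two coaxial disc flanges of radius 164 mm and thickness 10 mm, joined by a core cylinder of radius 36 mm and height 228 mm. The lower flange rests on z = 0 and the three cylinders share a vertical axis.

The I-beam is on the floor beside the table on its −y side. The spool is on top of the table, centred.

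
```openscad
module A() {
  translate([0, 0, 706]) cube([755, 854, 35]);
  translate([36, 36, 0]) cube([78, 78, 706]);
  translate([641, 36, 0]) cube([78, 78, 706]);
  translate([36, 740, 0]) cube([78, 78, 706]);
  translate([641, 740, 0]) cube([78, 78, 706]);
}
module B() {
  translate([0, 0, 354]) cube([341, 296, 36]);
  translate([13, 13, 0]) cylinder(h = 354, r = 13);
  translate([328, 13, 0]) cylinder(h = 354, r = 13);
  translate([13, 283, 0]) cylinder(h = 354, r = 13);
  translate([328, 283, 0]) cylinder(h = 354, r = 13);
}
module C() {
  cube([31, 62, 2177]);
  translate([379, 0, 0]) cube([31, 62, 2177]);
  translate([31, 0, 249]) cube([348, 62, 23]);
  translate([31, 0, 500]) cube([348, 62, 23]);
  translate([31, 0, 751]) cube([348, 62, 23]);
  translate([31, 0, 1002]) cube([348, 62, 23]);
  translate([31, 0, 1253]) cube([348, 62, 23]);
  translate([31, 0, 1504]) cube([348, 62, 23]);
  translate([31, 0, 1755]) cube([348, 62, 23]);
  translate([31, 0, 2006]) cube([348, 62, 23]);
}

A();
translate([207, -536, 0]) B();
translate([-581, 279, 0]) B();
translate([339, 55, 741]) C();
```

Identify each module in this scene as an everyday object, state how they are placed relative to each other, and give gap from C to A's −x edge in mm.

The ladder's min-x is at 339; the table's min-x is 0; gap = 339 mm.

A is a table. B is a stool. C is a ladder. Two stools sit around the table at the −y, −x sides. The ladder is on top of the table. The gap from the ladder to the table's −x edge is 339 mm.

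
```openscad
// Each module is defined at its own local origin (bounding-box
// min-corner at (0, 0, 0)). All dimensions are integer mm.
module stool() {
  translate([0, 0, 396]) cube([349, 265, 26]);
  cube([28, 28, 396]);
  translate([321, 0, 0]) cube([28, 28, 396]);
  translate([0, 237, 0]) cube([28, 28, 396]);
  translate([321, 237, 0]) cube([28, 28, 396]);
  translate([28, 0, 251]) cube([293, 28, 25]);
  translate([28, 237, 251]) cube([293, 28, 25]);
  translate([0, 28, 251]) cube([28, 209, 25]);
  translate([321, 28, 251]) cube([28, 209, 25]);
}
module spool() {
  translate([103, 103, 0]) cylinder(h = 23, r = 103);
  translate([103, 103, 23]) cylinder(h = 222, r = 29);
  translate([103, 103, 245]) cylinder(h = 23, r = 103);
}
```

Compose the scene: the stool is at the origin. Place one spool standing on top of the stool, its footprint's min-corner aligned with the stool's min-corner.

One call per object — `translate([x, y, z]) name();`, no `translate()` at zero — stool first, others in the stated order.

stool();
translate([0, 0, 422]) spool();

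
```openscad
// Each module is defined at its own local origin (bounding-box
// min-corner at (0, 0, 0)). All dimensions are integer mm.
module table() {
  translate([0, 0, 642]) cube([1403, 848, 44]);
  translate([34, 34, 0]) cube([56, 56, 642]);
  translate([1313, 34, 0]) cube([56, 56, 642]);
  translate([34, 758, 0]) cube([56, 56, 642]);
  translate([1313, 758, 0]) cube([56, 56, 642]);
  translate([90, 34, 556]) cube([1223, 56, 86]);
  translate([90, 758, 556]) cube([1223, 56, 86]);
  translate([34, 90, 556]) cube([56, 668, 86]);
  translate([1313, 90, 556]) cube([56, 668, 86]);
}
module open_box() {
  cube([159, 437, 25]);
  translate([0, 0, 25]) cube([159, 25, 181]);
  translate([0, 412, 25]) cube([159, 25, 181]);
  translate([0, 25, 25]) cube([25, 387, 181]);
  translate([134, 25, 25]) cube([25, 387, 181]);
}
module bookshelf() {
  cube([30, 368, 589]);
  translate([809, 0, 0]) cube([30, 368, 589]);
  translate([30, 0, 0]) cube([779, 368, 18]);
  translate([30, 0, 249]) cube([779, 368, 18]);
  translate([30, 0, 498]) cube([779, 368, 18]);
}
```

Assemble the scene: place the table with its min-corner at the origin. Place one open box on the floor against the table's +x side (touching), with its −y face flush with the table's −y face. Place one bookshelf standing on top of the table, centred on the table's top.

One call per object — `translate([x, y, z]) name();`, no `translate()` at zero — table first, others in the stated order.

table();
translate([1403, 0, 0]) open_box();
translate([282, 240, 686]) bookshelf();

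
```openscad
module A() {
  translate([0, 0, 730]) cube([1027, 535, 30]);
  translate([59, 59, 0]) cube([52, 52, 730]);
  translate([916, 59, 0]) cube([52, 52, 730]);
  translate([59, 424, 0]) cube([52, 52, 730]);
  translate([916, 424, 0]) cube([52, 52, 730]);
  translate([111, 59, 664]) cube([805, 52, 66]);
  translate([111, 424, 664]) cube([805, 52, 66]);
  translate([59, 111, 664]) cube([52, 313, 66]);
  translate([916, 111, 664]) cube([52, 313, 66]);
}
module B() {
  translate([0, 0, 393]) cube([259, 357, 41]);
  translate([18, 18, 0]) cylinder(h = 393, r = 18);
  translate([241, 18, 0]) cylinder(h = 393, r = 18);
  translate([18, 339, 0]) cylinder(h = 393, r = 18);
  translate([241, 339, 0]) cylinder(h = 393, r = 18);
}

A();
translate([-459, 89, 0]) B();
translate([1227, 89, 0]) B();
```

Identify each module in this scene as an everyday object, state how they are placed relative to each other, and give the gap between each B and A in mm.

Each stool's nearest face is 200 mm from the table's bounding box.

A is a table. B is a stool. Two stools sit around the table at the −x, +x sides. The gap between each stool and the table is 200 mm.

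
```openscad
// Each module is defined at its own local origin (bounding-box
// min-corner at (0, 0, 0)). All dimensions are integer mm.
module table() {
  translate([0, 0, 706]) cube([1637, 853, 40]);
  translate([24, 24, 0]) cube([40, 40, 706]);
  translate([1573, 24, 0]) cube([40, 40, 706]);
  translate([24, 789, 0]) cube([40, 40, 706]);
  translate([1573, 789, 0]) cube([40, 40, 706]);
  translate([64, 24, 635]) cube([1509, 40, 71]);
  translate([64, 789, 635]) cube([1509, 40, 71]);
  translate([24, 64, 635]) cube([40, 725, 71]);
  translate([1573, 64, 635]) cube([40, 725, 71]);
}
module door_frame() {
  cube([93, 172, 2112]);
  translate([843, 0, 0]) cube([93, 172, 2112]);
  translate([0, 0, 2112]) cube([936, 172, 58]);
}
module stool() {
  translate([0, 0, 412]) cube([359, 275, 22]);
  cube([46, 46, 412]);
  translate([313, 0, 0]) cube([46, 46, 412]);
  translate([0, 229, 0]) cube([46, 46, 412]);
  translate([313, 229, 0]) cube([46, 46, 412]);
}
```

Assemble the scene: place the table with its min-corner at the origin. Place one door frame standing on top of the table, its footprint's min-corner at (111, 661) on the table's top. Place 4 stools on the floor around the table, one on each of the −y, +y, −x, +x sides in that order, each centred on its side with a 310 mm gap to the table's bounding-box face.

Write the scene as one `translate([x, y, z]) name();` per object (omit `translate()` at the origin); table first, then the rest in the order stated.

table();
translate([111, 661, 746]) door_frame();
translate([639, -585, 0]) stool();
translate([639, 1163, 0]) stool();
translate([-669, 289, 0]) stool();
translate([1947, 289, 0]) stool();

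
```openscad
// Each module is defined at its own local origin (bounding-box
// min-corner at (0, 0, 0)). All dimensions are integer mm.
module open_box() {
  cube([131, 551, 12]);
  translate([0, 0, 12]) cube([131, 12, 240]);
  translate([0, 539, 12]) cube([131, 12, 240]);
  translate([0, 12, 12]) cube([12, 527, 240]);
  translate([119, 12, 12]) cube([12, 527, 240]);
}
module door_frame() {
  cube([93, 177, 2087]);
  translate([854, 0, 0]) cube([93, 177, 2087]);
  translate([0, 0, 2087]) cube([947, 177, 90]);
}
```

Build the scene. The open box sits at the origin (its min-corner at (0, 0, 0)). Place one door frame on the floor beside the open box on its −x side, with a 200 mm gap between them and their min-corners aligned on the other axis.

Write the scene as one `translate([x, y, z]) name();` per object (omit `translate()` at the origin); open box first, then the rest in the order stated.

open_box();
translate([-1147, 0, 0]) door_frame();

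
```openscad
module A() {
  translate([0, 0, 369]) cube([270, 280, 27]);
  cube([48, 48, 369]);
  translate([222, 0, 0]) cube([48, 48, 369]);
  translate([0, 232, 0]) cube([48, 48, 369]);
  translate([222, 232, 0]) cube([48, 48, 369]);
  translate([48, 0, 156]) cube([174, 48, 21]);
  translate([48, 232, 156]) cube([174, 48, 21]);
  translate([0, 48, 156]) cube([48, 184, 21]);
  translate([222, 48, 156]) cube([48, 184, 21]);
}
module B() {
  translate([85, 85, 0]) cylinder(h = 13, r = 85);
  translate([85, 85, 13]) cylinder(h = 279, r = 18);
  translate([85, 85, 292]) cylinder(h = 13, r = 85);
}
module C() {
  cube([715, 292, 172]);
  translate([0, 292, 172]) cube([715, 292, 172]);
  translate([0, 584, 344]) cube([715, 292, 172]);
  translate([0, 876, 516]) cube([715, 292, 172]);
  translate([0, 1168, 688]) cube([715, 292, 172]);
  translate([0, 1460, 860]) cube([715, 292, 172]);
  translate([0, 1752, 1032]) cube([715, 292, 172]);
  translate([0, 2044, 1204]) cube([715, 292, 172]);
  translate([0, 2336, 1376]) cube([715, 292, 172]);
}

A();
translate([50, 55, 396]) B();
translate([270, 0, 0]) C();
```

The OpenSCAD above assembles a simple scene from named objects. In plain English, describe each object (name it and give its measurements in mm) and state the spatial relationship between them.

A is a four-legged stool. The seat is a 270×280×27 mm slab whose top surface is at z = 396 mm; four square legs, each 48×48 mm in cross-section, run from the floor (z = 0) to the underside of the seat, each flush with a corner of the seat. Four stretchers, 48 mm wide and 21 mm tall, connect adjacent legs with their undersides at z = 156 mm, each running between the inner faces of the legs it joins and aligned with the legs' outer faces on the other axis.

B is a spool: two coaxial disc flanges of radius 85 mm and thickness 13 mm, joined by a core cylinder of radius 18 mm and height 279 mm. The lower flange rests on z = 0 and the three cylinders share a vertical axis.

C is a straight staircase of 9 solid steps. Each step is 715 mm wide (x), 292 mm deep (y, the going) and 172 mm tall (the rise). The first step rests on the floor; each subsequent step sits one going further in +y and one rise higher in +z, directly behind and above the previous step with no overlap.

The spool is on top of the stool, centred. The staircase is against the stool's +x side, with their −y faces flush.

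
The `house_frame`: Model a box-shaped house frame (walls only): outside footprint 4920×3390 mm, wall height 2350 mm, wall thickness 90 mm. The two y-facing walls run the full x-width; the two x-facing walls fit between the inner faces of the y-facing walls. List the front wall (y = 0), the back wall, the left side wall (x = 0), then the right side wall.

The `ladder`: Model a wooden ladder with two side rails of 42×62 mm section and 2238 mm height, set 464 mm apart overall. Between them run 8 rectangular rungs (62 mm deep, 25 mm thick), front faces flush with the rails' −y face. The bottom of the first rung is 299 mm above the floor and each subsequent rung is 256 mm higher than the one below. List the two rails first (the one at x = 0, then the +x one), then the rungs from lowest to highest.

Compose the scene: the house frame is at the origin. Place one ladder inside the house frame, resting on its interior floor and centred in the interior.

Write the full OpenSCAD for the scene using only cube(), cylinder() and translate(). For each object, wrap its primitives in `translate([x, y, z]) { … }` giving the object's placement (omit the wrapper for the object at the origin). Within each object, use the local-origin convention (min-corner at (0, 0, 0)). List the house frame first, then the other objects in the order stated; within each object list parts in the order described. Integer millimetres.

cube([4920, 90, 2350]);
translate([0, 3300, 0]) cube([4920, 90, 2350]);
translate([0, 90, 0]) cube([90, 3210, 2350]);
translate([4830, 90, 0]) cube([90, 3210, 2350]);
translate([2228, 1664, 0]) {
  cube([42, 62, 2238]);
  translate([422, 0, 0]) cube([42, 62, 2238]);
  translate([42, 0, 299]) cube([380, 62, 25]);
  translate([42, 0, 555]) cube([380, 62, 25]);
  translate([42, 0, 811]) cube([380, 62, 25]);
  translate([42, 0, 1067]) cube([380, 62, 25]);
  translate([42, 0, 1323]) cube([380, 62, 25]);
  translate([42, 0, 1579]) cube([380, 62, 25]);
  translate([42, 0, 1835]) cube([380, 62, 25]);
  translate([42, 0, 2091]) cube([380, 62, 25]);
}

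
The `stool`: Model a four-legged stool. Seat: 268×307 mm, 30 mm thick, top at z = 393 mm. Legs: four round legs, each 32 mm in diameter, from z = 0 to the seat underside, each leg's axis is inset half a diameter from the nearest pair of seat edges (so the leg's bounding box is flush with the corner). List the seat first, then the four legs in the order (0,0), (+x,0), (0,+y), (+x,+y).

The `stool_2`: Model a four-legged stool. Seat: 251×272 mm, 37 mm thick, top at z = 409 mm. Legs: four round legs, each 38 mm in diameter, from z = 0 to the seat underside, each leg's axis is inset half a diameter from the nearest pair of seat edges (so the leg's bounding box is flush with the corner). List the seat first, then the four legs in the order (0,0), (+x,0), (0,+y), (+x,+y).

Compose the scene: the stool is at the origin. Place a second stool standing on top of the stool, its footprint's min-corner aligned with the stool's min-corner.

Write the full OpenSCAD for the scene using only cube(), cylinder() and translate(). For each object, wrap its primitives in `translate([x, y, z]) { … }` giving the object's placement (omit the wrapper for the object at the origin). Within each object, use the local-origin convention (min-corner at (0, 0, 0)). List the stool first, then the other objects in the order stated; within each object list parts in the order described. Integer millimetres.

translate([0, 0, 363]) cube([268, 307, 30]);
translate([16, 16, 0]) cylinder(h = 363, r = 16);
translate([252, 16, 0]) cylinder(h = 363, r = 16);
translate([16, 291, 0]) cylinder(h = 363, r = 16);
translate([252, 291, 0]) cylinder(h = 363, r = 16);
translate([0, 0, 393]) {
  translate([0, 0, 372]) cube([251, 272, 37]);
  translate([19, 19, 0]) cylinder(h = 372, r = 19);
  translate([232, 19, 0]) cylinder(h = 372, r = 19);
  translate([19, 253, 0]) cylinder(h = 372, r = 19);
  translate([232, 253, 0]) cylinder(h = 372, r = 19);
}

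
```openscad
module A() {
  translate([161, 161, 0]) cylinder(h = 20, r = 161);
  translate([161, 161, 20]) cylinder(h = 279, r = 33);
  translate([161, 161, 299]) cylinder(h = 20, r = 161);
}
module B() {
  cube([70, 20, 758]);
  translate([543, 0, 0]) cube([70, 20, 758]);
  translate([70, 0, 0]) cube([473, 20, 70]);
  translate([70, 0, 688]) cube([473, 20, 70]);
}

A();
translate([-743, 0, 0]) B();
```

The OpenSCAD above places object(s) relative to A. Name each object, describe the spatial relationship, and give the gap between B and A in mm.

A is a spool. B is a picture frame. The picture frame is on the floor beside the spool on its −x side. The gap between the picture frame and the spool is 130 mm.

The picture frame's nearest face is 130 mm from the spool's −x face.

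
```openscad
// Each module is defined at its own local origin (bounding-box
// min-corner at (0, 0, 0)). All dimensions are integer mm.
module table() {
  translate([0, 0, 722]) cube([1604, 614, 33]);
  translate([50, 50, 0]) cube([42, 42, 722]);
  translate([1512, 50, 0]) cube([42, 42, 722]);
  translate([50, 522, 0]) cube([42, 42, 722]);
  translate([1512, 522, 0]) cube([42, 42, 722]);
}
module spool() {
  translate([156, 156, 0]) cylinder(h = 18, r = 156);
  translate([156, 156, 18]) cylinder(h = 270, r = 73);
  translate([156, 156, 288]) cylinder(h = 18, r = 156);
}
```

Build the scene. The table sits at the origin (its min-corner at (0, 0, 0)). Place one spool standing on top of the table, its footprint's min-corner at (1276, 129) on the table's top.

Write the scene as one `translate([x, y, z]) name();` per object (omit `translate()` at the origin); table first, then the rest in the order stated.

table();
translate([1276, 129, 755]) spool();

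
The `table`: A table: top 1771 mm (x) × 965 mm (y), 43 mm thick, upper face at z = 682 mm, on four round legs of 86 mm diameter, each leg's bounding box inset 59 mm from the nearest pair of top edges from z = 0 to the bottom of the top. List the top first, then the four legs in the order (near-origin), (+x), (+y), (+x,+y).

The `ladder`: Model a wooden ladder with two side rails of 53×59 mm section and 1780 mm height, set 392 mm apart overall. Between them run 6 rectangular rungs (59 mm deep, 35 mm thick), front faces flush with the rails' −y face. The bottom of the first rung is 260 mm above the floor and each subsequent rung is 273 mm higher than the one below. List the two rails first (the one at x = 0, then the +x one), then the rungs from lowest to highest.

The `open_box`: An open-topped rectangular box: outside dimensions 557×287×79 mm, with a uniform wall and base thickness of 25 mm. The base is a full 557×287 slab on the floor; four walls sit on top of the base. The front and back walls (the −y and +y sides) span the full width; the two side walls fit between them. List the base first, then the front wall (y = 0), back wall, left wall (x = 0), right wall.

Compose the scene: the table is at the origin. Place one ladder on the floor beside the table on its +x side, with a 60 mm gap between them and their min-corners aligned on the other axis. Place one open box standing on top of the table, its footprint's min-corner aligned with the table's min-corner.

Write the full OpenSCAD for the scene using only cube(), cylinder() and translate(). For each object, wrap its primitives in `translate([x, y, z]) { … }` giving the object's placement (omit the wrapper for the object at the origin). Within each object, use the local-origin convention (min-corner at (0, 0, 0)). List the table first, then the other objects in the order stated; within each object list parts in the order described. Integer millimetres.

translate([0, 0, 639]) cube([1771, 965, 43]);
translate([102, 102, 0]) cylinder(h = 639, r = 43);
translate([1669, 102, 0]) cylinder(h = 639, r = 43);
translate([102, 863, 0]) cylinder(h = 639, r = 43);
translate([1669, 863, 0]) cylinder(h = 639, r = 43);
translate([1831, 0, 0]) {
  cube([53, 59, 1780]);
  translate([339, 0, 0]) cube([53, 59, 1780]);
  translate([53, 0, 260]) cube([286, 59, 35]);
  translate([53, 0, 533]) cube([286, 59, 35]);
  translate([53, 0, 806]) cube([286, 59, 35]);
  translate([53, 0, 1079]) cube([286, 59, 35]);
  translate([53, 0, 1352]) cube([286, 59, 35]);
  translate([53, 0, 1625]) cube([286, 59, 35]);
}
translate([0, 0, 682]) {
  cube([557, 287, 25]);
  translate([0, 0, 25]) cube([557, 25, 54]);
  translate([0, 262, 25]) cube([557, 25, 54]);
  translate([0, 25, 25]) cube([25, 237, 54]);
  translate([532, 25, 25]) cube([25, 237, 54]);
}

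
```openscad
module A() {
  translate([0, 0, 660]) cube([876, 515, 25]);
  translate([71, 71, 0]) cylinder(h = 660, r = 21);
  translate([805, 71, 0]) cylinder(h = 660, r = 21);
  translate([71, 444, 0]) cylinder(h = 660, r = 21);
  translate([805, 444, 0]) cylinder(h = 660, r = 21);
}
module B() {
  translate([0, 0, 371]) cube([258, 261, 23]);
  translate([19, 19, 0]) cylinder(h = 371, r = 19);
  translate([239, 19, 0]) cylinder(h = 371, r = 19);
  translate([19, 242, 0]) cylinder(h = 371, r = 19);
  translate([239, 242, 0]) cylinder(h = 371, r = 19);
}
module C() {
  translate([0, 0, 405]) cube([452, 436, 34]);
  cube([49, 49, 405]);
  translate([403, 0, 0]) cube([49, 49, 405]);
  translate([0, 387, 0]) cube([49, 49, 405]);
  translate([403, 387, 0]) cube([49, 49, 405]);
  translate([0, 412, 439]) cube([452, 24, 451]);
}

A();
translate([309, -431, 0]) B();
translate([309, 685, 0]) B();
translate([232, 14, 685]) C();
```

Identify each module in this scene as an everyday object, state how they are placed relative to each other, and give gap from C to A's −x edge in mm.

A is a table. B is a stool. C is a chair. Two stools sit around the table at the −y, +y sides. The chair is on top of the table. The gap from the chair to the table's −x edge is 232 mm.

The chair's min-x is at 232; the table's min-x is 0; gap = 232 mm.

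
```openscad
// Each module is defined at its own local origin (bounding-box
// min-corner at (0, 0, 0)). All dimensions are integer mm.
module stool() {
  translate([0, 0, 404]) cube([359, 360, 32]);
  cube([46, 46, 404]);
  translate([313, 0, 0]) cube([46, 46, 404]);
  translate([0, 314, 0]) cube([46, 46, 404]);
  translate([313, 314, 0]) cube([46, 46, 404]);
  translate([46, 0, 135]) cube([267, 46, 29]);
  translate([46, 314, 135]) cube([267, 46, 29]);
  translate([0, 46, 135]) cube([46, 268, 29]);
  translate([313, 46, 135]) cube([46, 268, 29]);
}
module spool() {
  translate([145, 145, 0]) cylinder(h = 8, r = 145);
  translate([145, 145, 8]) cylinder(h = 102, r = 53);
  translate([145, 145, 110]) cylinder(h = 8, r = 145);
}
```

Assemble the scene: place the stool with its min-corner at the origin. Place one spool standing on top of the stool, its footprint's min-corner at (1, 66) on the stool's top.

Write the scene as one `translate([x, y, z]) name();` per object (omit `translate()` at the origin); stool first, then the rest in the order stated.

stool();
translate([1, 66, 436]) spool();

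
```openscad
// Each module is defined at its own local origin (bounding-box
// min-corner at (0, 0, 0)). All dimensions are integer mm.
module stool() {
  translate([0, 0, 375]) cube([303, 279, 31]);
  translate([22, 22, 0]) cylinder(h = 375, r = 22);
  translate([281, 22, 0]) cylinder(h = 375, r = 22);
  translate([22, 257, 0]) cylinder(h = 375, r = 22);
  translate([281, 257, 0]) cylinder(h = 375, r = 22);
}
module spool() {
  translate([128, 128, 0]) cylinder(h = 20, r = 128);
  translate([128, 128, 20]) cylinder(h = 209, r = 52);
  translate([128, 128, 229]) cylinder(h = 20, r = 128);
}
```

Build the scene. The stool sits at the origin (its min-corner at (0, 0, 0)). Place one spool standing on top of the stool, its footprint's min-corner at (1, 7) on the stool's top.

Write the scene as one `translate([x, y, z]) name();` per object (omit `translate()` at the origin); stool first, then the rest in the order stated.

stool();
translate([1, 7, 406]) spool();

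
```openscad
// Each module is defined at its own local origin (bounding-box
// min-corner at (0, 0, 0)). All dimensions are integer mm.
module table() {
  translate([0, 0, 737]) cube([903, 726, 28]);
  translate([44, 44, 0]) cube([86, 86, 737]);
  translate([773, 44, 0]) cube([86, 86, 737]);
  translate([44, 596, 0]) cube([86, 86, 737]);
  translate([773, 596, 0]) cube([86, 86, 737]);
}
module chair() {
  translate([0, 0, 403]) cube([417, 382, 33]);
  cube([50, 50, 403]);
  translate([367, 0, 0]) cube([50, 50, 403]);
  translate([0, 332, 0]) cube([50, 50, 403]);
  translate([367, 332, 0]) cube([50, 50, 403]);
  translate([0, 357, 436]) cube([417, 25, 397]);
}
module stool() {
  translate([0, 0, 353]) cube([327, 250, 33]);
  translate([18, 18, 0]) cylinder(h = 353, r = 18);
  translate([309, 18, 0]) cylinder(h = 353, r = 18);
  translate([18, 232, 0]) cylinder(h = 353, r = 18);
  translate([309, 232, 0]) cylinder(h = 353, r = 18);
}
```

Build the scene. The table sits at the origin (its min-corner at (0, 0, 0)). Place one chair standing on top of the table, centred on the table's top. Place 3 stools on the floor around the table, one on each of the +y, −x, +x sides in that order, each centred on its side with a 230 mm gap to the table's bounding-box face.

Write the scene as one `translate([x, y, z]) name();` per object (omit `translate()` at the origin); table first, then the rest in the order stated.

table();
translate([243, 172, 765]) chair();
translate([288, 956, 0]) stool();
translate([-557, 238, 0]) stool();
translate([1133, 238, 0]) stool();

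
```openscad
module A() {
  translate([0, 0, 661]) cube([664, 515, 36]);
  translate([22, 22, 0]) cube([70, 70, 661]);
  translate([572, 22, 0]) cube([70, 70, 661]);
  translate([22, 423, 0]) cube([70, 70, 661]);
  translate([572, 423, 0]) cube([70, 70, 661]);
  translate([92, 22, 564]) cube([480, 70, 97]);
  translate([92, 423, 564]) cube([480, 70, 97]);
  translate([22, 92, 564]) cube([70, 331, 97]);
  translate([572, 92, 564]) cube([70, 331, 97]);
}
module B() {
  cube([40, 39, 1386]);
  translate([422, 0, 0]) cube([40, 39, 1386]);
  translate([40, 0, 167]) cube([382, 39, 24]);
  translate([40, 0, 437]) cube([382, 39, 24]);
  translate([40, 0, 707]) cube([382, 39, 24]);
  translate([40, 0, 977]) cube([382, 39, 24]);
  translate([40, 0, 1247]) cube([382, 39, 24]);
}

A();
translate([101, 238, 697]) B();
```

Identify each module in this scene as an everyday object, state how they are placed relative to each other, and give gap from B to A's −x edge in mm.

A is a table. B is a ladder. The ladder is on top of the table, centred. The gap from the ladder to the table's −x edge is 101 mm.

The ladder's min-x is at 101; the table's min-x is 0; gap = 101 mm.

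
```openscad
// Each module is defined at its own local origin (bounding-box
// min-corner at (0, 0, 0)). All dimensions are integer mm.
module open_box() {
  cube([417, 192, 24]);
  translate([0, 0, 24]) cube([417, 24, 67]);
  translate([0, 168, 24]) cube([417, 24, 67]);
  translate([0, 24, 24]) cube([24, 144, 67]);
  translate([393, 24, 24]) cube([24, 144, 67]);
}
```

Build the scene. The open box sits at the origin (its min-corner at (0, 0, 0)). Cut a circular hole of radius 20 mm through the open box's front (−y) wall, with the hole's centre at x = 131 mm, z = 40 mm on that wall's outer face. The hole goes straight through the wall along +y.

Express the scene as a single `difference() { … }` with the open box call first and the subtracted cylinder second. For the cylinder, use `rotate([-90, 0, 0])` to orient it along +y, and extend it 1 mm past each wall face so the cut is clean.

difference() {
  open_box();
  translate([131, -1, 40]) rotate([-90, 0, 0]) cylinder(h = 26, r = 20);
}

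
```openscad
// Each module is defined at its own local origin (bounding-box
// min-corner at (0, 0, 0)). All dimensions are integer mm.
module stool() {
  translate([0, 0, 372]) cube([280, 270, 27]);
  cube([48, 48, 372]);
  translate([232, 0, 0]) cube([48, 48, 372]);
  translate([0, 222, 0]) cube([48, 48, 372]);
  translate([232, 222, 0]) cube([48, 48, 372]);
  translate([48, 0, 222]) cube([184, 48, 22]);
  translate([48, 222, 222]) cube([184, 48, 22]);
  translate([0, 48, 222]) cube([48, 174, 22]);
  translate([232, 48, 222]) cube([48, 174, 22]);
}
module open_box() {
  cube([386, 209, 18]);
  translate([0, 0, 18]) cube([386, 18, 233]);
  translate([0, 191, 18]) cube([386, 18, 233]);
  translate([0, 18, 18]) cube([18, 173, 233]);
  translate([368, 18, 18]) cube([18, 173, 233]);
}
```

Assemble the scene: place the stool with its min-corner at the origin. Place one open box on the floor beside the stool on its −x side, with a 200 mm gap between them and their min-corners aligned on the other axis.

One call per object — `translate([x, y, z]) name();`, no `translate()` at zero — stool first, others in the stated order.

stool();
translate([-586, 0, 0]) open_box();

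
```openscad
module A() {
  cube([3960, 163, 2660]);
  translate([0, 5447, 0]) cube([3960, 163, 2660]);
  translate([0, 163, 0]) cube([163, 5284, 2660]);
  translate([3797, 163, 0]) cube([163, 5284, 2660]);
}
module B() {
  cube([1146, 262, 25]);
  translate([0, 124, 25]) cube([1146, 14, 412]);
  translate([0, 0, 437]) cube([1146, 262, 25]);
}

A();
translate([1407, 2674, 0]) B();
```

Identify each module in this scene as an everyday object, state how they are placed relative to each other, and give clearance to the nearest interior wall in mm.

Clearances: x = 1244, y = 2511; minimum 1244 mm.

A is a house frame. B is an I-beam. The I-beam sits inside the house frame, centred. The clearance to the nearest interior wall is 1244 mm.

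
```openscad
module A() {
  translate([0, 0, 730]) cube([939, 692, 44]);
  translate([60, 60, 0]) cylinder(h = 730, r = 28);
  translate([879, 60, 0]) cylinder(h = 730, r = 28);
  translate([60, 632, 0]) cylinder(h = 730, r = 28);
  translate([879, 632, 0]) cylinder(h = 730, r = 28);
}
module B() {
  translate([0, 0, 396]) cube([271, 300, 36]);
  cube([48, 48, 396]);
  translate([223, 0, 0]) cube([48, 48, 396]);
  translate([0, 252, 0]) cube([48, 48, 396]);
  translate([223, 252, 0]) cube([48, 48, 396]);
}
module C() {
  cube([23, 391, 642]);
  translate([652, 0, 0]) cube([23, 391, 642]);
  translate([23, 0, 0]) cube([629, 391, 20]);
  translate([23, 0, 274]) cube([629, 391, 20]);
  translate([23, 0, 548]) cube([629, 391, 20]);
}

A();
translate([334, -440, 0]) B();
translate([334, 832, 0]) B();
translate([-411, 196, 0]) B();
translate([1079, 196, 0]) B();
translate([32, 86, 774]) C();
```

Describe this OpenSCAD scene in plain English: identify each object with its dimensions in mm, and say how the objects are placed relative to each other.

A is a table with a 939×692 mm rectangular top, 44 mm thick, top surface at z = 774 mm, supported by four round legs of 56 mm diameter, each leg's bounding box inset 32 mm from the nearest pair of top edges, running from the floor.

B is a four-legged stool. The seat is a 271×300×36 mm slab whose top surface is at z = 432 mm; four square legs, each 48×48 mm in cross-section, run from the floor (z = 0) to the underside of the seat, each flush with a corner of the seat.

C is a bookshelf 675 mm wide overall, 391 mm deep and 642 mm tall. The two sides are 23 mm thick vertical panels. 3 horizontal shelves of 20 mm thickness span between the inner faces of the sides; the lowest shelf sits on the floor and shelves are stacked with a clear vertical gap of 254 mm between each pair.

Four stools sit around the table at the −y, +y, −x, +x sides. The bookshelf is on top of the table.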